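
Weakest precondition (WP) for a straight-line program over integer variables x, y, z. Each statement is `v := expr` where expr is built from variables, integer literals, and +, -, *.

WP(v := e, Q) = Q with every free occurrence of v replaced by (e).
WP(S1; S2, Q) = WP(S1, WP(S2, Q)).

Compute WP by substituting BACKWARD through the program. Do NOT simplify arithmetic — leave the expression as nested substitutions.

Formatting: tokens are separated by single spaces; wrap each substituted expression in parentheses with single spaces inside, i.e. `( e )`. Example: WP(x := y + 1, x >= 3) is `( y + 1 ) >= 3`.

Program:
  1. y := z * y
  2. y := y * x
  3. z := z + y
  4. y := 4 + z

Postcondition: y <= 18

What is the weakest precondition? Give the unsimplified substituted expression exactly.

Answer: ( 4 + ( z + ( ( z * y ) * x ) ) ) <= 18

Derivation:
post: y <= 18
stmt 4: y := 4 + z  -- replace 1 occurrence(s) of y with (4 + z)
  => ( 4 + z ) <= 18
stmt 3: z := z + y  -- replace 1 occurrence(s) of z with (z + y)
  => ( 4 + ( z + y ) ) <= 18
stmt 2: y := y * x  -- replace 1 occurrence(s) of y with (y * x)
  => ( 4 + ( z + ( y * x ) ) ) <= 18
stmt 1: y := z * y  -- replace 1 occurrence(s) of y with (z * y)
  => ( 4 + ( z + ( ( z * y ) * x ) ) ) <= 18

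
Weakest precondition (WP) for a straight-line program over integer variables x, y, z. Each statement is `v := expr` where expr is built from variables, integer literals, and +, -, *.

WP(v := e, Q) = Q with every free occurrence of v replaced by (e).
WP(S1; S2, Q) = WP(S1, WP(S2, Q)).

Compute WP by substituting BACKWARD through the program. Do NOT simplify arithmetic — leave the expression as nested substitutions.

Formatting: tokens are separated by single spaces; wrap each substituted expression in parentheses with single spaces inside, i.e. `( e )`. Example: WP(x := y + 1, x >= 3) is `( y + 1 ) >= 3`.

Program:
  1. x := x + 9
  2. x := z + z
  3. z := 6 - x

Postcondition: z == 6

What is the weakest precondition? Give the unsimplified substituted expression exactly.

post: z == 6
stmt 3: z := 6 - x  -- replace 1 occurrence(s) of z with (6 - x)
  => ( 6 - x ) == 6
stmt 2: x := z + z  -- replace 1 occurrence(s) of x with (z + z)
  => ( 6 - ( z + z ) ) == 6
stmt 1: x := x + 9  -- replace 0 occurrence(s) of x with (x + 9)
  => ( 6 - ( z + z ) ) == 6

Answer: ( 6 - ( z + z ) ) == 6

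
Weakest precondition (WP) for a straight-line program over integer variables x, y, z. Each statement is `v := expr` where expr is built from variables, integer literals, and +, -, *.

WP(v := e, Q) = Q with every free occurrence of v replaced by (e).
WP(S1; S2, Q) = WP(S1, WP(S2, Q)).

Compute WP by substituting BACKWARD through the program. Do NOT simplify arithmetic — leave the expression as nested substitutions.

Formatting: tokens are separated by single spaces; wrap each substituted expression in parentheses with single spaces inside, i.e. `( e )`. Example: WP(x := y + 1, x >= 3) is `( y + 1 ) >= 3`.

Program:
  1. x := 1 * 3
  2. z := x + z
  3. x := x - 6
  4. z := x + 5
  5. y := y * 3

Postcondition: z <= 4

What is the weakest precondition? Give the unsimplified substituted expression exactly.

Answer: ( ( ( 1 * 3 ) - 6 ) + 5 ) <= 4

Derivation:
post: z <= 4
stmt 5: y := y * 3  -- replace 0 occurrence(s) of y with (y * 3)
  => z <= 4
stmt 4: z := x + 5  -- replace 1 occurrence(s) of z with (x + 5)
  => ( x + 5 ) <= 4
stmt 3: x := x - 6  -- replace 1 occurrence(s) of x with (x - 6)
  => ( ( x - 6 ) + 5 ) <= 4
stmt 2: z := x + z  -- replace 0 occurrence(s) of z with (x + z)
  => ( ( x - 6 ) + 5 ) <= 4
stmt 1: x := 1 * 3  -- replace 1 occurrence(s) of x with (1 * 3)
  => ( ( ( 1 * 3 ) - 6 ) + 5 ) <= 4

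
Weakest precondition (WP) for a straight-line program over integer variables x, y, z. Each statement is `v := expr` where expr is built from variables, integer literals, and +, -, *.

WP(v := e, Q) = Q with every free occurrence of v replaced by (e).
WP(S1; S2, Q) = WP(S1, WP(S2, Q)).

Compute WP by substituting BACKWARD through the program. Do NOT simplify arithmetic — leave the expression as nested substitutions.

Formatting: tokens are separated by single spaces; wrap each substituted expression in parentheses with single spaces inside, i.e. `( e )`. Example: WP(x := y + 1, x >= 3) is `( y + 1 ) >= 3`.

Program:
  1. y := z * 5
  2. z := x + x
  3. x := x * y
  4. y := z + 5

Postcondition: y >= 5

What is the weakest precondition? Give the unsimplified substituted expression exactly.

post: y >= 5
stmt 4: y := z + 5  -- replace 1 occurrence(s) of y with (z + 5)
  => ( z + 5 ) >= 5
stmt 3: x := x * y  -- replace 0 occurrence(s) of x with (x * y)
  => ( z + 5 ) >= 5
stmt 2: z := x + x  -- replace 1 occurrence(s) of z with (x + x)
  => ( ( x + x ) + 5 ) >= 5
stmt 1: y := z * 5  -- replace 0 occurrence(s) of y with (z * 5)
  => ( ( x + x ) + 5 ) >= 5

Answer: ( ( x + x ) + 5 ) >= 5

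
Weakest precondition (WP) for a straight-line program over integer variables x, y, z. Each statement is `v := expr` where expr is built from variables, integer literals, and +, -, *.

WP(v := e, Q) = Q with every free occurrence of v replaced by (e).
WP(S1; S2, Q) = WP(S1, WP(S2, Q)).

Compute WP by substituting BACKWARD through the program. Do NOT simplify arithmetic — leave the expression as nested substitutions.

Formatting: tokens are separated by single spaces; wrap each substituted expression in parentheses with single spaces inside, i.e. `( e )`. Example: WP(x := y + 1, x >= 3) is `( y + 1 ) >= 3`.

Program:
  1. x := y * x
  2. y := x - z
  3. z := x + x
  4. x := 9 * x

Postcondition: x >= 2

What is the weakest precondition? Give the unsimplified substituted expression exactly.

Answer: ( 9 * ( y * x ) ) >= 2

Derivation:
post: x >= 2
stmt 4: x := 9 * x  -- replace 1 occurrence(s) of x with (9 * x)
  => ( 9 * x ) >= 2
stmt 3: z := x + x  -- replace 0 occurrence(s) of z with (x + x)
  => ( 9 * x ) >= 2
stmt 2: y := x - z  -- replace 0 occurrence(s) of y with (x - z)
  => ( 9 * x ) >= 2
stmt 1: x := y * x  -- replace 1 occurrence(s) of x with (y * x)
  => ( 9 * ( y * x ) ) >= 2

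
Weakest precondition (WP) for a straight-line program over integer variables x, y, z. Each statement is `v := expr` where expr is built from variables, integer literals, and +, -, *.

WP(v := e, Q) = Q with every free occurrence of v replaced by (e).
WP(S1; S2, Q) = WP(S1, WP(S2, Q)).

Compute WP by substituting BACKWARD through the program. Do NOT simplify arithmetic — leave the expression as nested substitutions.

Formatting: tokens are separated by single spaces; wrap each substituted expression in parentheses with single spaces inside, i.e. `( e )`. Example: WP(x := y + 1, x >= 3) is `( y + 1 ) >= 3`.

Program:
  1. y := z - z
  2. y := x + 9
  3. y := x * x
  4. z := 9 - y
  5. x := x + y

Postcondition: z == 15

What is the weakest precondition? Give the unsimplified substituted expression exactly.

post: z == 15
stmt 5: x := x + y  -- replace 0 occurrence(s) of x with (x + y)
  => z == 15
stmt 4: z := 9 - y  -- replace 1 occurrence(s) of z with (9 - y)
  => ( 9 - y ) == 15
stmt 3: y := x * x  -- replace 1 occurrence(s) of y with (x * x)
  => ( 9 - ( x * x ) ) == 15
stmt 2: y := x + 9  -- replace 0 occurrence(s) of y with (x + 9)
  => ( 9 - ( x * x ) ) == 15
stmt 1: y := z - z  -- replace 0 occurrence(s) of y with (z - z)
  => ( 9 - ( x * x ) ) == 15

Answer: ( 9 - ( x * x ) ) == 15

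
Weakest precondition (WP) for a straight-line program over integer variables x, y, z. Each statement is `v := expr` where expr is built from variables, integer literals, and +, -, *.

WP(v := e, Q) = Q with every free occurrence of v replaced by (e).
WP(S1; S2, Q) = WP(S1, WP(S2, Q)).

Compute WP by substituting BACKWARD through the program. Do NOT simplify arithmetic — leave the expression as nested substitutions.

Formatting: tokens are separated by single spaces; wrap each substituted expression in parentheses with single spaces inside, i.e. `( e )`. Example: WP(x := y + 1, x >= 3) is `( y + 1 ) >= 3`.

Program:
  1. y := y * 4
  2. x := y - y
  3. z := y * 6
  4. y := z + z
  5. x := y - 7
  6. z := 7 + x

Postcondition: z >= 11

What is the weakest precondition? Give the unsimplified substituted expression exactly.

Answer: ( 7 + ( ( ( ( y * 4 ) * 6 ) + ( ( y * 4 ) * 6 ) ) - 7 ) ) >= 11

Derivation:
post: z >= 11
stmt 6: z := 7 + x  -- replace 1 occurrence(s) of z with (7 + x)
  => ( 7 + x ) >= 11
stmt 5: x := y - 7  -- replace 1 occurrence(s) of x with (y - 7)
  => ( 7 + ( y - 7 ) ) >= 11
stmt 4: y := z + z  -- replace 1 occurrence(s) of y with (z + z)
  => ( 7 + ( ( z + z ) - 7 ) ) >= 11
stmt 3: z := y * 6  -- replace 2 occurrence(s) of z with (y * 6)
  => ( 7 + ( ( ( y * 6 ) + ( y * 6 ) ) - 7 ) ) >= 11
stmt 2: x := y - y  -- replace 0 occurrence(s) of x with (y - y)
  => ( 7 + ( ( ( y * 6 ) + ( y * 6 ) ) - 7 ) ) >= 11
stmt 1: y := y * 4  -- replace 2 occurrence(s) of y with (y * 4)
  => ( 7 + ( ( ( ( y * 4 ) * 6 ) + ( ( y * 4 ) * 6 ) ) - 7 ) ) >= 11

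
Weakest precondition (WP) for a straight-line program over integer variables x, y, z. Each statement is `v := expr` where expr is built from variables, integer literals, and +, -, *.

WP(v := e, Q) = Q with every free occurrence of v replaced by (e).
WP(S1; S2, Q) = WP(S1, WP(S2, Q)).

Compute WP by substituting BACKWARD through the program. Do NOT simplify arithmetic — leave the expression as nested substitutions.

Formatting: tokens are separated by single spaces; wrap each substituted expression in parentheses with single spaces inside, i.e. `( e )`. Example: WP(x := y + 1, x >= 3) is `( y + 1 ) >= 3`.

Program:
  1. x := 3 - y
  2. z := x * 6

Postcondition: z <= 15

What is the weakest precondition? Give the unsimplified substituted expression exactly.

Answer: ( ( 3 - y ) * 6 ) <= 15

Derivation:
post: z <= 15
stmt 2: z := x * 6  -- replace 1 occurrence(s) of z with (x * 6)
  => ( x * 6 ) <= 15
stmt 1: x := 3 - y  -- replace 1 occurrence(s) of x with (3 - y)
  => ( ( 3 - y ) * 6 ) <= 15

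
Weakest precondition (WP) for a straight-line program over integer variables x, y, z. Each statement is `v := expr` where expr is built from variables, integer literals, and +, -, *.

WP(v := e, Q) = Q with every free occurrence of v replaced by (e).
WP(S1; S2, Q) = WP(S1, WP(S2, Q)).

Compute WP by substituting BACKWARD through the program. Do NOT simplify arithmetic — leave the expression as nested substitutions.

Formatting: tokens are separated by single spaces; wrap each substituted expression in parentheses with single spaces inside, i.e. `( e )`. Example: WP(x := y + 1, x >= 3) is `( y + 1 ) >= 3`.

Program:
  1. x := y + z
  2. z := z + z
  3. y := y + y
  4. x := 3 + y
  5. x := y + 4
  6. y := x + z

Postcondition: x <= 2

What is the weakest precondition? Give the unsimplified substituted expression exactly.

Answer: ( ( y + y ) + 4 ) <= 2

Derivation:
post: x <= 2
stmt 6: y := x + z  -- replace 0 occurrence(s) of y with (x + z)
  => x <= 2
stmt 5: x := y + 4  -- replace 1 occurrence(s) of x with (y + 4)
  => ( y + 4 ) <= 2
stmt 4: x := 3 + y  -- replace 0 occurrence(s) of x with (3 + y)
  => ( y + 4 ) <= 2
stmt 3: y := y + y  -- replace 1 occurrence(s) of y with (y + y)
  => ( ( y + y ) + 4 ) <= 2
stmt 2: z := z + z  -- replace 0 occurrence(s) of z with (z + z)
  => ( ( y + y ) + 4 ) <= 2
stmt 1: x := y + z  -- replace 0 occurrence(s) of x with (y + z)
  => ( ( y + y ) + 4 ) <= 2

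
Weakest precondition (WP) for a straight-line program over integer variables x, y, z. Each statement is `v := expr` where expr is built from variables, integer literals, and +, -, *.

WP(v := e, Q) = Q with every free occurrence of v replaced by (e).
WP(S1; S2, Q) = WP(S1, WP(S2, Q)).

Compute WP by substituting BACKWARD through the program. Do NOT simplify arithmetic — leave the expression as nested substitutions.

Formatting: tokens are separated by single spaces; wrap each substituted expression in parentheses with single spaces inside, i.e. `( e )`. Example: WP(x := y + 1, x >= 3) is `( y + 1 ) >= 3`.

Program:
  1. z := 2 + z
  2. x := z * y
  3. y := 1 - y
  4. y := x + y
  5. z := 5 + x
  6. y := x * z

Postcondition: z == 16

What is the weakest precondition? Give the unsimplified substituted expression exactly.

post: z == 16
stmt 6: y := x * z  -- replace 0 occurrence(s) of y with (x * z)
  => z == 16
stmt 5: z := 5 + x  -- replace 1 occurrence(s) of z with (5 + x)
  => ( 5 + x ) == 16
stmt 4: y := x + y  -- replace 0 occurrence(s) of y with (x + y)
  => ( 5 + x ) == 16
stmt 3: y := 1 - y  -- replace 0 occurrence(s) of y with (1 - y)
  => ( 5 + x ) == 16
stmt 2: x := z * y  -- replace 1 occurrence(s) of x with (z * y)
  => ( 5 + ( z * y ) ) == 16
stmt 1: z := 2 + z  -- replace 1 occurrence(s) of z with (2 + z)
  => ( 5 + ( ( 2 + z ) * y ) ) == 16

Answer: ( 5 + ( ( 2 + z ) * y ) ) == 16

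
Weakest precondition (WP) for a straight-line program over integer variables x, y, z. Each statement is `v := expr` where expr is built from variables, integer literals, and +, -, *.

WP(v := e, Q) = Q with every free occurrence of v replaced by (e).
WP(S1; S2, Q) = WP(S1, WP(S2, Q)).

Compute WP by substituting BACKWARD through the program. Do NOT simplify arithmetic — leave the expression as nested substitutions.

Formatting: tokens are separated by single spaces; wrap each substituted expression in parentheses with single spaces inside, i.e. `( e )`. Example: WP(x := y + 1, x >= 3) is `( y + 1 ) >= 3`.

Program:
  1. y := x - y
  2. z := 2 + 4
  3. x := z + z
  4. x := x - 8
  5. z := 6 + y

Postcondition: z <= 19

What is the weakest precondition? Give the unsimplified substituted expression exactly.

Answer: ( 6 + ( x - y ) ) <= 19

Derivation:
post: z <= 19
stmt 5: z := 6 + y  -- replace 1 occurrence(s) of z with (6 + y)
  => ( 6 + y ) <= 19
stmt 4: x := x - 8  -- replace 0 occurrence(s) of x with (x - 8)
  => ( 6 + y ) <= 19
stmt 3: x := z + z  -- replace 0 occurrence(s) of x with (z + z)
  => ( 6 + y ) <= 19
stmt 2: z := 2 + 4  -- replace 0 occurrence(s) of z with (2 + 4)
  => ( 6 + y ) <= 19
stmt 1: y := x - y  -- replace 1 occurrence(s) of y with (x - y)
  => ( 6 + ( x - y ) ) <= 19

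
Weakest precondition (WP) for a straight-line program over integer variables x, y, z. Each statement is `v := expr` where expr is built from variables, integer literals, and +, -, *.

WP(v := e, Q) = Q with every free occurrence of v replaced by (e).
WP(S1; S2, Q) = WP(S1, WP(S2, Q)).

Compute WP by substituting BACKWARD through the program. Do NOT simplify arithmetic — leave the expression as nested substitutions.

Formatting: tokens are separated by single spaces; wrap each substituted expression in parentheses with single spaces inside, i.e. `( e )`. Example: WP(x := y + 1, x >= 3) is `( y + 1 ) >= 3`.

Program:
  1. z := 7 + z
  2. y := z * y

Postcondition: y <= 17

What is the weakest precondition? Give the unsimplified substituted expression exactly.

Answer: ( ( 7 + z ) * y ) <= 17

Derivation:
post: y <= 17
stmt 2: y := z * y  -- replace 1 occurrence(s) of y with (z * y)
  => ( z * y ) <= 17
stmt 1: z := 7 + z  -- replace 1 occurrence(s) of z with (7 + z)
  => ( ( 7 + z ) * y ) <= 17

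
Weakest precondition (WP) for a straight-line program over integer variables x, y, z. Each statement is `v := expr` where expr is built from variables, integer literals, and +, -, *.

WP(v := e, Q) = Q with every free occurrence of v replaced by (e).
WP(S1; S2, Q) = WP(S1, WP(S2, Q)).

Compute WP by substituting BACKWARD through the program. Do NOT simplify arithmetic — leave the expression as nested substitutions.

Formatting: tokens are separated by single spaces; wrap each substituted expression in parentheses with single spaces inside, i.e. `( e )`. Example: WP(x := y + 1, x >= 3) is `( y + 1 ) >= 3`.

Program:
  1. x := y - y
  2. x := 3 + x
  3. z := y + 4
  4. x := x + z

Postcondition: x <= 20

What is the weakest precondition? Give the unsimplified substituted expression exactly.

Answer: ( ( 3 + ( y - y ) ) + ( y + 4 ) ) <= 20

Derivation:
post: x <= 20
stmt 4: x := x + z  -- replace 1 occurrence(s) of x with (x + z)
  => ( x + z ) <= 20
stmt 3: z := y + 4  -- replace 1 occurrence(s) of z with (y + 4)
  => ( x + ( y + 4 ) ) <= 20
stmt 2: x := 3 + x  -- replace 1 occurrence(s) of x with (3 + x)
  => ( ( 3 + x ) + ( y + 4 ) ) <= 20
stmt 1: x := y - y  -- replace 1 occurrence(s) of x with (y - y)
  => ( ( 3 + ( y - y ) ) + ( y + 4 ) ) <= 20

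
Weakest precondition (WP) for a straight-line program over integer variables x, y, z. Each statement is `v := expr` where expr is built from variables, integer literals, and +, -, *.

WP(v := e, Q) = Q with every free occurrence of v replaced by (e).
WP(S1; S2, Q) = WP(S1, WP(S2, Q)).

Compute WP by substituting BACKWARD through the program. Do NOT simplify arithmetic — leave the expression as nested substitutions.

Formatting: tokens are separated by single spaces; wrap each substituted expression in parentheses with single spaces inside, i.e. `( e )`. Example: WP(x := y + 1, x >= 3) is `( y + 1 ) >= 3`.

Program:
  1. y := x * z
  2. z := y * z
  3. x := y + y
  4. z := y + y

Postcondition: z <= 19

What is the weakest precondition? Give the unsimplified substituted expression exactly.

Answer: ( ( x * z ) + ( x * z ) ) <= 19

Derivation:
post: z <= 19
stmt 4: z := y + y  -- replace 1 occurrence(s) of z with (y + y)
  => ( y + y ) <= 19
stmt 3: x := y + y  -- replace 0 occurrence(s) of x with (y + y)
  => ( y + y ) <= 19
stmt 2: z := y * z  -- replace 0 occurrence(s) of z with (y * z)
  => ( y + y ) <= 19
stmt 1: y := x * z  -- replace 2 occurrence(s) of y with (x * z)
  => ( ( x * z ) + ( x * z ) ) <= 19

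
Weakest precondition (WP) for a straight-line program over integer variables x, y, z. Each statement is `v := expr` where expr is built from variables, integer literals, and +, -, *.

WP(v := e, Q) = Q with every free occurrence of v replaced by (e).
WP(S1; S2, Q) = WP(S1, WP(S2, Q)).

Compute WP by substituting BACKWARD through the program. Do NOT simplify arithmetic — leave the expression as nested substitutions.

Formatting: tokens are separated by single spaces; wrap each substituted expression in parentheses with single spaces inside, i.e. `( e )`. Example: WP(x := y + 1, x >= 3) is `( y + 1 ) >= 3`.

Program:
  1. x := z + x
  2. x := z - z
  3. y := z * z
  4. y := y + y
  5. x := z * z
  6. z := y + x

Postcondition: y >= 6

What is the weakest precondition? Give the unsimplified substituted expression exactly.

Answer: ( ( z * z ) + ( z * z ) ) >= 6

Derivation:
post: y >= 6
stmt 6: z := y + x  -- replace 0 occurrence(s) of z with (y + x)
  => y >= 6
stmt 5: x := z * z  -- replace 0 occurrence(s) of x with (z * z)
  => y >= 6
stmt 4: y := y + y  -- replace 1 occurrence(s) of y with (y + y)
  => ( y + y ) >= 6
stmt 3: y := z * z  -- replace 2 occurrence(s) of y with (z * z)
  => ( ( z * z ) + ( z * z ) ) >= 6
stmt 2: x := z - z  -- replace 0 occurrence(s) of x with (z - z)
  => ( ( z * z ) + ( z * z ) ) >= 6
stmt 1: x := z + x  -- replace 0 occurrence(s) of x with (z + x)
  => ( ( z * z ) + ( z * z ) ) >= 6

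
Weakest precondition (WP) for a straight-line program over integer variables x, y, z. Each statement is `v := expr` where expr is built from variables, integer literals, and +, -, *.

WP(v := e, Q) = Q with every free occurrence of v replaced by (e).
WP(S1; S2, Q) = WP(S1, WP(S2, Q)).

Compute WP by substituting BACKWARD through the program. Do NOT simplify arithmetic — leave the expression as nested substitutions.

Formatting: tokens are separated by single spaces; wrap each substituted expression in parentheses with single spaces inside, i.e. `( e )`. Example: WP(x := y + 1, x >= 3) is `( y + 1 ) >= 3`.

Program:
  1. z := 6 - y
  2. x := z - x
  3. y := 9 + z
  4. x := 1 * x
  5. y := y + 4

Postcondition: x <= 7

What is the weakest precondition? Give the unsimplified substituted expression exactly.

post: x <= 7
stmt 5: y := y + 4  -- replace 0 occurrence(s) of y with (y + 4)
  => x <= 7
stmt 4: x := 1 * x  -- replace 1 occurrence(s) of x with (1 * x)
  => ( 1 * x ) <= 7
stmt 3: y := 9 + z  -- replace 0 occurrence(s) of y with (9 + z)
  => ( 1 * x ) <= 7
stmt 2: x := z - x  -- replace 1 occurrence(s) of x with (z - x)
  => ( 1 * ( z - x ) ) <= 7
stmt 1: z := 6 - y  -- replace 1 occurrence(s) of z with (6 - y)
  => ( 1 * ( ( 6 - y ) - x ) ) <= 7

Answer: ( 1 * ( ( 6 - y ) - x ) ) <= 7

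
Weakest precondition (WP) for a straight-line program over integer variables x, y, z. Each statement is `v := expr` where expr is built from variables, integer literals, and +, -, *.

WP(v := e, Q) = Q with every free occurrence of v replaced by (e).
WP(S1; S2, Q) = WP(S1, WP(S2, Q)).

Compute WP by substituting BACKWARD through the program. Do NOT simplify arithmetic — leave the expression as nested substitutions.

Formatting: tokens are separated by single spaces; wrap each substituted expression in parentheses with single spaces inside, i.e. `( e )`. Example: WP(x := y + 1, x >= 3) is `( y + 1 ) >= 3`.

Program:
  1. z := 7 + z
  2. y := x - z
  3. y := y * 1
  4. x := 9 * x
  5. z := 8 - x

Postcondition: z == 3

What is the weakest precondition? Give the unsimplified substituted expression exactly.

post: z == 3
stmt 5: z := 8 - x  -- replace 1 occurrence(s) of z with (8 - x)
  => ( 8 - x ) == 3
stmt 4: x := 9 * x  -- replace 1 occurrence(s) of x with (9 * x)
  => ( 8 - ( 9 * x ) ) == 3
stmt 3: y := y * 1  -- replace 0 occurrence(s) of y with (y * 1)
  => ( 8 - ( 9 * x ) ) == 3
stmt 2: y := x - z  -- replace 0 occurrence(s) of y with (x - z)
  => ( 8 - ( 9 * x ) ) == 3
stmt 1: z := 7 + z  -- replace 0 occurrence(s) of z with (7 + z)
  => ( 8 - ( 9 * x ) ) == 3

Answer: ( 8 - ( 9 * x ) ) == 3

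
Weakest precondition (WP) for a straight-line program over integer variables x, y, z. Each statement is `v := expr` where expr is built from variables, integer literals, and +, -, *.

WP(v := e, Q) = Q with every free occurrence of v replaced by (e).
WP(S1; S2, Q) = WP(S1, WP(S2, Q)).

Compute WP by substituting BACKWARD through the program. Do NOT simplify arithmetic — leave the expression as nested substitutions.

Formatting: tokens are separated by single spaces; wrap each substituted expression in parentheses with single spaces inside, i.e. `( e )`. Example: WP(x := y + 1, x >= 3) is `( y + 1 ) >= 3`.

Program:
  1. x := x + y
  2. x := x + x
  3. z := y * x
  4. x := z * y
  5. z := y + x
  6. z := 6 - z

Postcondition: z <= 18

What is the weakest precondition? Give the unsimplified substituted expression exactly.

Answer: ( 6 - ( y + ( ( y * ( ( x + y ) + ( x + y ) ) ) * y ) ) ) <= 18

Derivation:
post: z <= 18
stmt 6: z := 6 - z  -- replace 1 occurrence(s) of z with (6 - z)
  => ( 6 - z ) <= 18
stmt 5: z := y + x  -- replace 1 occurrence(s) of z with (y + x)
  => ( 6 - ( y + x ) ) <= 18
stmt 4: x := z * y  -- replace 1 occurrence(s) of x with (z * y)
  => ( 6 - ( y + ( z * y ) ) ) <= 18
stmt 3: z := y * x  -- replace 1 occurrence(s) of z with (y * x)
  => ( 6 - ( y + ( ( y * x ) * y ) ) ) <= 18
stmt 2: x := x + x  -- replace 1 occurrence(s) of x with (x + x)
  => ( 6 - ( y + ( ( y * ( x + x ) ) * y ) ) ) <= 18
stmt 1: x := x + y  -- replace 2 occurrence(s) of x with (x + y)
  => ( 6 - ( y + ( ( y * ( ( x + y ) + ( x + y ) ) ) * y ) ) ) <= 18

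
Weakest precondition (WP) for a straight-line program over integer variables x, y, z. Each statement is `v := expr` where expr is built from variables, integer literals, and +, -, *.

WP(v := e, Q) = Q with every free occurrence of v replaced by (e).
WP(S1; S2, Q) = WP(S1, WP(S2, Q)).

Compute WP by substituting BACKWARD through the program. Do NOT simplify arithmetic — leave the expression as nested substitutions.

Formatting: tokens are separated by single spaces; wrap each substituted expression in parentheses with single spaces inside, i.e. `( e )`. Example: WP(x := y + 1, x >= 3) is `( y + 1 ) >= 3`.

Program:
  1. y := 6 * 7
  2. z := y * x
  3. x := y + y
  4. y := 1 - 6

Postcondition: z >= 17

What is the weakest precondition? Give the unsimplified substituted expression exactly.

Answer: ( ( 6 * 7 ) * x ) >= 17

Derivation:
post: z >= 17
stmt 4: y := 1 - 6  -- replace 0 occurrence(s) of y with (1 - 6)
  => z >= 17
stmt 3: x := y + y  -- replace 0 occurrence(s) of x with (y + y)
  => z >= 17
stmt 2: z := y * x  -- replace 1 occurrence(s) of z with (y * x)
  => ( y * x ) >= 17
stmt 1: y := 6 * 7  -- replace 1 occurrence(s) of y with (6 * 7)
  => ( ( 6 * 7 ) * x ) >= 17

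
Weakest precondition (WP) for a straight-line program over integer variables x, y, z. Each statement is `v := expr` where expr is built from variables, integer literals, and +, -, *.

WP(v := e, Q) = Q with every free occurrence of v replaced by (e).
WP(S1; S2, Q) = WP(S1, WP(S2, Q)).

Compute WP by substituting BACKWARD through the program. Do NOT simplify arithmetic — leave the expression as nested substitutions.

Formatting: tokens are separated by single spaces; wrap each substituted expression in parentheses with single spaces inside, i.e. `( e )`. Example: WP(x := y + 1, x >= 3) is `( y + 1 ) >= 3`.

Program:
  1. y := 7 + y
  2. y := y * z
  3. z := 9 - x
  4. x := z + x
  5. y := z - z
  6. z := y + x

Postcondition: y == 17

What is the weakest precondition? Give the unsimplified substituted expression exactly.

Answer: ( ( 9 - x ) - ( 9 - x ) ) == 17

Derivation:
post: y == 17
stmt 6: z := y + x  -- replace 0 occurrence(s) of z with (y + x)
  => y == 17
stmt 5: y := z - z  -- replace 1 occurrence(s) of y with (z - z)
  => ( z - z ) == 17
stmt 4: x := z + x  -- replace 0 occurrence(s) of x with (z + x)
  => ( z - z ) == 17
stmt 3: z := 9 - x  -- replace 2 occurrence(s) of z with (9 - x)
  => ( ( 9 - x ) - ( 9 - x ) ) == 17
stmt 2: y := y * z  -- replace 0 occurrence(s) of y with (y * z)
  => ( ( 9 - x ) - ( 9 - x ) ) == 17
stmt 1: y := 7 + y  -- replace 0 occurrence(s) of y with (7 + y)
  => ( ( 9 - x ) - ( 9 - x ) ) == 17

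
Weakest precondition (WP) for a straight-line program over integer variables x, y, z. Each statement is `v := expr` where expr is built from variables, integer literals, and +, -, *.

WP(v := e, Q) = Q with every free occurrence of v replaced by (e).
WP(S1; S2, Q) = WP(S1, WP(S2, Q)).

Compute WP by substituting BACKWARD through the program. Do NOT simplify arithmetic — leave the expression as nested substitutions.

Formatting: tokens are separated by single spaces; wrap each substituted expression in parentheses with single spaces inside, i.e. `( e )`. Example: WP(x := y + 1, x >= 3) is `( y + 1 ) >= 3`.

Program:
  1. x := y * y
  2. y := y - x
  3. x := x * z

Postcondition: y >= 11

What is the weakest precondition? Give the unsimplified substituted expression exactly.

Answer: ( y - ( y * y ) ) >= 11

Derivation:
post: y >= 11
stmt 3: x := x * z  -- replace 0 occurrence(s) of x with (x * z)
  => y >= 11
stmt 2: y := y - x  -- replace 1 occurrence(s) of y with (y - x)
  => ( y - x ) >= 11
stmt 1: x := y * y  -- replace 1 occurrence(s) of x with (y * y)
  => ( y - ( y * y ) ) >= 11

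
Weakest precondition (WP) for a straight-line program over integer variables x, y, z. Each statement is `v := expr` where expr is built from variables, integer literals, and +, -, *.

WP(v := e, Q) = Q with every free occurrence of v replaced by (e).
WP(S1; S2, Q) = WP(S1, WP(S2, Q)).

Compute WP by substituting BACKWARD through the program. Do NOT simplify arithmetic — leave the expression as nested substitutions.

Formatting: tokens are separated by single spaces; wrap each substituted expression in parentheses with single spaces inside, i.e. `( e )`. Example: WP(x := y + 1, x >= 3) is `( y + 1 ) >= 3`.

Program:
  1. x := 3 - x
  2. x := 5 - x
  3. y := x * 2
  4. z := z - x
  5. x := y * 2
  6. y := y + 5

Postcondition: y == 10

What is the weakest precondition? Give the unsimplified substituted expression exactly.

post: y == 10
stmt 6: y := y + 5  -- replace 1 occurrence(s) of y with (y + 5)
  => ( y + 5 ) == 10
stmt 5: x := y * 2  -- replace 0 occurrence(s) of x with (y * 2)
  => ( y + 5 ) == 10
stmt 4: z := z - x  -- replace 0 occurrence(s) of z with (z - x)
  => ( y + 5 ) == 10
stmt 3: y := x * 2  -- replace 1 occurrence(s) of y with (x * 2)
  => ( ( x * 2 ) + 5 ) == 10
stmt 2: x := 5 - x  -- replace 1 occurrence(s) of x with (5 - x)
  => ( ( ( 5 - x ) * 2 ) + 5 ) == 10
stmt 1: x := 3 - x  -- replace 1 occurrence(s) of x with (3 - x)
  => ( ( ( 5 - ( 3 - x ) ) * 2 ) + 5 ) == 10

Answer: ( ( ( 5 - ( 3 - x ) ) * 2 ) + 5 ) == 10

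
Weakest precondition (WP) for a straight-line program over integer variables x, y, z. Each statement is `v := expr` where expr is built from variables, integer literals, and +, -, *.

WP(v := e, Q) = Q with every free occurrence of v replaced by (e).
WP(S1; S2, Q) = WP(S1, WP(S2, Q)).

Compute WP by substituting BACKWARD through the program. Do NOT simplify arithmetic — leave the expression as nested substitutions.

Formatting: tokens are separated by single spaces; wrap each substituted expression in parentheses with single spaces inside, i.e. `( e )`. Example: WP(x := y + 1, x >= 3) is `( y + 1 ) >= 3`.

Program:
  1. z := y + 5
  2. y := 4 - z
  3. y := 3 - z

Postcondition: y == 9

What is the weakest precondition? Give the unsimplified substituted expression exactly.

Answer: ( 3 - ( y + 5 ) ) == 9

Derivation:
post: y == 9
stmt 3: y := 3 - z  -- replace 1 occurrence(s) of y with (3 - z)
  => ( 3 - z ) == 9
stmt 2: y := 4 - z  -- replace 0 occurrence(s) of y with (4 - z)
  => ( 3 - z ) == 9
stmt 1: z := y + 5  -- replace 1 occurrence(s) of z with (y + 5)
  => ( 3 - ( y + 5 ) ) == 9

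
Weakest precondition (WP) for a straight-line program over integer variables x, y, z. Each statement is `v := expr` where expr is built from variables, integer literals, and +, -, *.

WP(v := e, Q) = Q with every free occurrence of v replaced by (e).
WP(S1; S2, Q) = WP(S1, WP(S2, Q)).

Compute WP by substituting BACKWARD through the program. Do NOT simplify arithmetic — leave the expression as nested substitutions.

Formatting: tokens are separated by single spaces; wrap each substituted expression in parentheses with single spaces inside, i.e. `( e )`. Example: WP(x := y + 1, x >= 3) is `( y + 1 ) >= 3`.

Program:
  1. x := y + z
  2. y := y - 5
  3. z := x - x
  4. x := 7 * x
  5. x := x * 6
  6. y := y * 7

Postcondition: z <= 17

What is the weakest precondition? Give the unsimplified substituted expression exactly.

Answer: ( ( y + z ) - ( y + z ) ) <= 17

Derivation:
post: z <= 17
stmt 6: y := y * 7  -- replace 0 occurrence(s) of y with (y * 7)
  => z <= 17
stmt 5: x := x * 6  -- replace 0 occurrence(s) of x with (x * 6)
  => z <= 17
stmt 4: x := 7 * x  -- replace 0 occurrence(s) of x with (7 * x)
  => z <= 17
stmt 3: z := x - x  -- replace 1 occurrence(s) of z with (x - x)
  => ( x - x ) <= 17
stmt 2: y := y - 5  -- replace 0 occurrence(s) of y with (y - 5)
  => ( x - x ) <= 17
stmt 1: x := y + z  -- replace 2 occurrence(s) of x with (y + z)
  => ( ( y + z ) - ( y + z ) ) <= 17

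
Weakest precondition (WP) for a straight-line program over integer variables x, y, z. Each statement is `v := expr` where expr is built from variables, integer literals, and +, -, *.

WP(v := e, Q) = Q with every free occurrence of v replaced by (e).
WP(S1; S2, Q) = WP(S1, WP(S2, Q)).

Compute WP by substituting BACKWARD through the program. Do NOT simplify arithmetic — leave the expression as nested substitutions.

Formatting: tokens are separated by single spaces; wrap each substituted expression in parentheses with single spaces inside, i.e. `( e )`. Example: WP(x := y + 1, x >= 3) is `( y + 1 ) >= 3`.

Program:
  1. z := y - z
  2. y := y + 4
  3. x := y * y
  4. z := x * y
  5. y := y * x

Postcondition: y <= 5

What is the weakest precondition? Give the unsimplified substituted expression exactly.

post: y <= 5
stmt 5: y := y * x  -- replace 1 occurrence(s) of y with (y * x)
  => ( y * x ) <= 5
stmt 4: z := x * y  -- replace 0 occurrence(s) of z with (x * y)
  => ( y * x ) <= 5
stmt 3: x := y * y  -- replace 1 occurrence(s) of x with (y * y)
  => ( y * ( y * y ) ) <= 5
stmt 2: y := y + 4  -- replace 3 occurrence(s) of y with (y + 4)
  => ( ( y + 4 ) * ( ( y + 4 ) * ( y + 4 ) ) ) <= 5
stmt 1: z := y - z  -- replace 0 occurrence(s) of z with (y - z)
  => ( ( y + 4 ) * ( ( y + 4 ) * ( y + 4 ) ) ) <= 5

Answer: ( ( y + 4 ) * ( ( y + 4 ) * ( y + 4 ) ) ) <= 5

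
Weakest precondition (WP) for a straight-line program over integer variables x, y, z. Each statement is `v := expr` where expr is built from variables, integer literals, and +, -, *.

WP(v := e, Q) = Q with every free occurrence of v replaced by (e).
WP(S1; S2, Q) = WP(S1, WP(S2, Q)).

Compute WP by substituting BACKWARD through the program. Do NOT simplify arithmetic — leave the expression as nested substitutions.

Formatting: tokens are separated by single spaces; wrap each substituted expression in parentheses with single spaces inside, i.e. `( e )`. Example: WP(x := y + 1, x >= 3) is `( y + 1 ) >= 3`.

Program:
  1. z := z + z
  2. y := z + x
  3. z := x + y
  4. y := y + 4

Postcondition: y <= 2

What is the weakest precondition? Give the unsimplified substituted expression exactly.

Answer: ( ( ( z + z ) + x ) + 4 ) <= 2

Derivation:
post: y <= 2
stmt 4: y := y + 4  -- replace 1 occurrence(s) of y with (y + 4)
  => ( y + 4 ) <= 2
stmt 3: z := x + y  -- replace 0 occurrence(s) of z with (x + y)
  => ( y + 4 ) <= 2
stmt 2: y := z + x  -- replace 1 occurrence(s) of y with (z + x)
  => ( ( z + x ) + 4 ) <= 2
stmt 1: z := z + z  -- replace 1 occurrence(s) of z with (z + z)
  => ( ( ( z + z ) + x ) + 4 ) <= 2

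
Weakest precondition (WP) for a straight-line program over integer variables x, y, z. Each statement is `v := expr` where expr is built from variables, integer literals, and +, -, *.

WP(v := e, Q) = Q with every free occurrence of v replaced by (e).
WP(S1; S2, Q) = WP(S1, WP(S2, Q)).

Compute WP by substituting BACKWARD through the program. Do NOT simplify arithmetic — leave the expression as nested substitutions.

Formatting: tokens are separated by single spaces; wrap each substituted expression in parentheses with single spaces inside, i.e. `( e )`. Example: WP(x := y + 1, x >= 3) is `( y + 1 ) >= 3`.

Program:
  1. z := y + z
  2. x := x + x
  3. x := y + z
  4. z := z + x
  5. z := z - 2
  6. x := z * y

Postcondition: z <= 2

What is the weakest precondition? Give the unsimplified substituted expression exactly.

Answer: ( ( ( y + z ) + ( y + ( y + z ) ) ) - 2 ) <= 2

Derivation:
post: z <= 2
stmt 6: x := z * y  -- replace 0 occurrence(s) of x with (z * y)
  => z <= 2
stmt 5: z := z - 2  -- replace 1 occurrence(s) of z with (z - 2)
  => ( z - 2 ) <= 2
stmt 4: z := z + x  -- replace 1 occurrence(s) of z with (z + x)
  => ( ( z + x ) - 2 ) <= 2
stmt 3: x := y + z  -- replace 1 occurrence(s) of x with (y + z)
  => ( ( z + ( y + z ) ) - 2 ) <= 2
stmt 2: x := x + x  -- replace 0 occurrence(s) of x with (x + x)
  => ( ( z + ( y + z ) ) - 2 ) <= 2
stmt 1: z := y + z  -- replace 2 occurrence(s) of z with (y + z)
  => ( ( ( y + z ) + ( y + ( y + z ) ) ) - 2 ) <= 2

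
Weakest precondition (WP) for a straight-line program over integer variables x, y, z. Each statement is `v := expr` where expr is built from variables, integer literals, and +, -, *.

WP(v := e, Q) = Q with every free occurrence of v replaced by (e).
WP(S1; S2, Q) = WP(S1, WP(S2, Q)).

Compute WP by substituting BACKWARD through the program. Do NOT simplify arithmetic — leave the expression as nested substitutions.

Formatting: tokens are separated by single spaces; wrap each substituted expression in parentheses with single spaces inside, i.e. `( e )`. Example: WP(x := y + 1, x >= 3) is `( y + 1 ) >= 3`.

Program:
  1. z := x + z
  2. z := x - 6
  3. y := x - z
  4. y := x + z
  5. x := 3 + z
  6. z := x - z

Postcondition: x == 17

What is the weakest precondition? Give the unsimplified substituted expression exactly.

post: x == 17
stmt 6: z := x - z  -- replace 0 occurrence(s) of z with (x - z)
  => x == 17
stmt 5: x := 3 + z  -- replace 1 occurrence(s) of x with (3 + z)
  => ( 3 + z ) == 17
stmt 4: y := x + z  -- replace 0 occurrence(s) of y with (x + z)
  => ( 3 + z ) == 17
stmt 3: y := x - z  -- replace 0 occurrence(s) of y with (x - z)
  => ( 3 + z ) == 17
stmt 2: z := x - 6  -- replace 1 occurrence(s) of z with (x - 6)
  => ( 3 + ( x - 6 ) ) == 17
stmt 1: z := x + z  -- replace 0 occurrence(s) of z with (x + z)
  => ( 3 + ( x - 6 ) ) == 17

Answer: ( 3 + ( x - 6 ) ) == 17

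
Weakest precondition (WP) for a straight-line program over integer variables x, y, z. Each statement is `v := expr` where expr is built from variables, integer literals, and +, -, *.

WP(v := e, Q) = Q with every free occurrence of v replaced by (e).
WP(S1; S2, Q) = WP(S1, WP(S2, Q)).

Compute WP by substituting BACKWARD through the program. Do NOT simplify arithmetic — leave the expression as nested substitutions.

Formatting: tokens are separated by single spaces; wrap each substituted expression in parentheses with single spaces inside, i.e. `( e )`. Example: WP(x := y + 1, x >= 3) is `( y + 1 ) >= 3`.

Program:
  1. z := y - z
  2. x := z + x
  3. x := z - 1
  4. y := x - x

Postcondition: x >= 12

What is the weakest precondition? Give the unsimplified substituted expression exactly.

post: x >= 12
stmt 4: y := x - x  -- replace 0 occurrence(s) of y with (x - x)
  => x >= 12
stmt 3: x := z - 1  -- replace 1 occurrence(s) of x with (z - 1)
  => ( z - 1 ) >= 12
stmt 2: x := z + x  -- replace 0 occurrence(s) of x with (z + x)
  => ( z - 1 ) >= 12
stmt 1: z := y - z  -- replace 1 occurrence(s) of z with (y - z)
  => ( ( y - z ) - 1 ) >= 12

Answer: ( ( y - z ) - 1 ) >= 12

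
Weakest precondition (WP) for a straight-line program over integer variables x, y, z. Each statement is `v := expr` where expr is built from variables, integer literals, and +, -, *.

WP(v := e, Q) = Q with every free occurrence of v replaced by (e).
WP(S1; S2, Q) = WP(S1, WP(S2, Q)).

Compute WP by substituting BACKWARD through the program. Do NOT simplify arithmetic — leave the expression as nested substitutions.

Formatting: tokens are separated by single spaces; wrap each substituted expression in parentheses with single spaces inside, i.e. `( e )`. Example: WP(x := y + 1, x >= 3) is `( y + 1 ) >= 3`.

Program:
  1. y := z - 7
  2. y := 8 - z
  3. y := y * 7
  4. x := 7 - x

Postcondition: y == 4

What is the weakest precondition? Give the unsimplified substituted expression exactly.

Answer: ( ( 8 - z ) * 7 ) == 4

Derivation:
post: y == 4
stmt 4: x := 7 - x  -- replace 0 occurrence(s) of x with (7 - x)
  => y == 4
stmt 3: y := y * 7  -- replace 1 occurrence(s) of y with (y * 7)
  => ( y * 7 ) == 4
stmt 2: y := 8 - z  -- replace 1 occurrence(s) of y with (8 - z)
  => ( ( 8 - z ) * 7 ) == 4
stmt 1: y := z - 7  -- replace 0 occurrence(s) of y with (z - 7)
  => ( ( 8 - z ) * 7 ) == 4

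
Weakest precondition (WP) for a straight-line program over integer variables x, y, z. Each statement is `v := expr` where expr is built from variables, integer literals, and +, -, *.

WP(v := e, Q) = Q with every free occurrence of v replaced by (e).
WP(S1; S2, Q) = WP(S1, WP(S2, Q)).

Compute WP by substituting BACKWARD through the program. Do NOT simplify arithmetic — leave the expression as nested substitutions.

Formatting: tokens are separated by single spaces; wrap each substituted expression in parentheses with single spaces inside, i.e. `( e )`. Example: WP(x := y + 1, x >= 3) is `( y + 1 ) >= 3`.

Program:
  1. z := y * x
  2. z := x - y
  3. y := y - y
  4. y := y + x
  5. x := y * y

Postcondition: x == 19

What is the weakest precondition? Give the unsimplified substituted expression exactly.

post: x == 19
stmt 5: x := y * y  -- replace 1 occurrence(s) of x with (y * y)
  => ( y * y ) == 19
stmt 4: y := y + x  -- replace 2 occurrence(s) of y with (y + x)
  => ( ( y + x ) * ( y + x ) ) == 19
stmt 3: y := y - y  -- replace 2 occurrence(s) of y with (y - y)
  => ( ( ( y - y ) + x ) * ( ( y - y ) + x ) ) == 19
stmt 2: z := x - y  -- replace 0 occurrence(s) of z with (x - y)
  => ( ( ( y - y ) + x ) * ( ( y - y ) + x ) ) == 19
stmt 1: z := y * x  -- replace 0 occurrence(s) of z with (y * x)
  => ( ( ( y - y ) + x ) * ( ( y - y ) + x ) ) == 19

Answer: ( ( ( y - y ) + x ) * ( ( y - y ) + x ) ) == 19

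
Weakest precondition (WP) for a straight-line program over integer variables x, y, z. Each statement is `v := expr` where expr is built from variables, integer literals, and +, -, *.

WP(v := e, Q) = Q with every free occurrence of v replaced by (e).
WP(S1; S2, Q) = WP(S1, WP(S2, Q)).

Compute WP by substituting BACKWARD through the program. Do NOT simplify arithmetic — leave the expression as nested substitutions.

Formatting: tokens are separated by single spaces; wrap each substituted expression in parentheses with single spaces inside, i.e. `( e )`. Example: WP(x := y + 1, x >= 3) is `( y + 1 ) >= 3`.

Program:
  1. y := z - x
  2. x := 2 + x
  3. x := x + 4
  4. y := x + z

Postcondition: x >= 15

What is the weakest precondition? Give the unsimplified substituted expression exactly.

Answer: ( ( 2 + x ) + 4 ) >= 15

Derivation:
post: x >= 15
stmt 4: y := x + z  -- replace 0 occurrence(s) of y with (x + z)
  => x >= 15
stmt 3: x := x + 4  -- replace 1 occurrence(s) of x with (x + 4)
  => ( x + 4 ) >= 15
stmt 2: x := 2 + x  -- replace 1 occurrence(s) of x with (2 + x)
  => ( ( 2 + x ) + 4 ) >= 15
stmt 1: y := z - x  -- replace 0 occurrence(s) of y with (z - x)
  => ( ( 2 + x ) + 4 ) >= 15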